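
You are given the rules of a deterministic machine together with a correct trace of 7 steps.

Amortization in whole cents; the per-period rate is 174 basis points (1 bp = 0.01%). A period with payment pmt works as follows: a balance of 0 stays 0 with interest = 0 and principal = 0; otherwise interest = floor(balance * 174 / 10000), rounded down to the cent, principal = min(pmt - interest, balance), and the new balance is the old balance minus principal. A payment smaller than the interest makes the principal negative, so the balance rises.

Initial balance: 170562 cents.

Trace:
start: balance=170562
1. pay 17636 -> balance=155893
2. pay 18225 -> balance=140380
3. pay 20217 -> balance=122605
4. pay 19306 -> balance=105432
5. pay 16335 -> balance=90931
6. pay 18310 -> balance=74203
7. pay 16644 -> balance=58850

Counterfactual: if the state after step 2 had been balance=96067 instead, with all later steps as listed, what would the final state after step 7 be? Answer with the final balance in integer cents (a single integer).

10544

state after step 2 := balance=96067
3. pay 20217 -> balance=77521
4. pay 19306 -> balance=59563
5. pay 16335 -> balance=44264
6. pay 18310 -> balance=26724
7. pay 16644 -> balance=10544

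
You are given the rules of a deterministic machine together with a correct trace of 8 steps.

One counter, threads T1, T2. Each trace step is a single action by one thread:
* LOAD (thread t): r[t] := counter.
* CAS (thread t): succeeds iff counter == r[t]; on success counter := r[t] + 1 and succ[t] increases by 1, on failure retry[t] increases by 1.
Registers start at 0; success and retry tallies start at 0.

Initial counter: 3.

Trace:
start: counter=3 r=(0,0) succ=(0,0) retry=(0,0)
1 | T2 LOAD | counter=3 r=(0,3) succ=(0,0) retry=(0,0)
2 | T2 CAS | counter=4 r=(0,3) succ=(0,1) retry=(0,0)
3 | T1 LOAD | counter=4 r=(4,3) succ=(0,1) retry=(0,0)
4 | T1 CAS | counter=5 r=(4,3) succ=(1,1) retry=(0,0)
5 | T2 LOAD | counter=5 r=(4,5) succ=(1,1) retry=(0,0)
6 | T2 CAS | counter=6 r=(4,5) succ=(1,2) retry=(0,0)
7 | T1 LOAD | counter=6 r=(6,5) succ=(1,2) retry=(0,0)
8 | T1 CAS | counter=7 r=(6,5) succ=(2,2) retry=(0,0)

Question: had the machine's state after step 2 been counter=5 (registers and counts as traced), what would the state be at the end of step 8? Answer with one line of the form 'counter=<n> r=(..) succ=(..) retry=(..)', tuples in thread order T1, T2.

state after step 2 := counter=5 r=(0,3) succ=(0,1) retry=(0,0)
3 | T1 LOAD | counter=5 r=(5,3) succ=(0,1) retry=(0,0)
4 | T1 CAS | counter=6 r=(5,3) succ=(1,1) retry=(0,0)
5 | T2 LOAD | counter=6 r=(5,6) succ=(1,1) retry=(0,0)
6 | T2 CAS | counter=7 r=(5,6) succ=(1,2) retry=(0,0)
7 | T1 LOAD | counter=7 r=(7,6) succ=(1,2) retry=(0,0)
8 | T1 CAS | counter=8 r=(7,6) succ=(2,2) retry=(0,0)

counter=8 r=(7,6) succ=(2,2) retry=(0,0)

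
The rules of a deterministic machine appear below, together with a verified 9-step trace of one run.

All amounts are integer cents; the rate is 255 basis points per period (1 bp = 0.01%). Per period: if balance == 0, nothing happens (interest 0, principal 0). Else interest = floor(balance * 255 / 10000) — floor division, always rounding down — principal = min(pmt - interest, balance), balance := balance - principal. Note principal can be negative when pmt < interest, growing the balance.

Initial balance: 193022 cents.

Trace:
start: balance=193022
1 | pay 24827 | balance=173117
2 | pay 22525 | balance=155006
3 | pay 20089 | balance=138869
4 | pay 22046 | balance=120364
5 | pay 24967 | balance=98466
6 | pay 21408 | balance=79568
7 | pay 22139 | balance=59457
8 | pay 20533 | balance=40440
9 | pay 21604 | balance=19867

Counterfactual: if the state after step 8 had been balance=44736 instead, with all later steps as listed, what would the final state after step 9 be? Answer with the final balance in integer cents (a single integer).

24272

state after step 8 := balance=44736
9 | pay 21604 | balance=24272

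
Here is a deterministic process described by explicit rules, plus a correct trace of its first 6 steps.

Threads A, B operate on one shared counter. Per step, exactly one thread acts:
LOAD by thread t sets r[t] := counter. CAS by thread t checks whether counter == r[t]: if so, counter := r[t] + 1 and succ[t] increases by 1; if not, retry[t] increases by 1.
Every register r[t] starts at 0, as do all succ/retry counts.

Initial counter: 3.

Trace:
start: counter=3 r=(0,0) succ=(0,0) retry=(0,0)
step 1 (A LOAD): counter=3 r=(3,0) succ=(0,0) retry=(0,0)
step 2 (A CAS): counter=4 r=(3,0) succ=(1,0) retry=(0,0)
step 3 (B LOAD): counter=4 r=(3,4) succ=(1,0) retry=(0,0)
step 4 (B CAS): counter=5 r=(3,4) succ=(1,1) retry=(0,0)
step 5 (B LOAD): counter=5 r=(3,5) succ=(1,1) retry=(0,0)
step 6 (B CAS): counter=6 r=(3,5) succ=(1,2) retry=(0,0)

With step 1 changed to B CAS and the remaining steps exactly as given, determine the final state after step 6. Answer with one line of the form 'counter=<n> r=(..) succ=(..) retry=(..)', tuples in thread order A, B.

(re-executing from step 1 with the substitution; state before step 1: counter=3 r=(0,0) succ=(0,0) retry=(0,0))
step 1 (B CAS): counter=3 r=(0,0) succ=(0,0) retry=(0,1)
step 2 (A CAS): counter=3 r=(0,0) succ=(0,0) retry=(1,1)
step 3 (B LOAD): counter=3 r=(0,3) succ=(0,0) retry=(1,1)
step 4 (B CAS): counter=4 r=(0,3) succ=(0,1) retry=(1,1)
step 5 (B LOAD): counter=4 r=(0,4) succ=(0,1) retry=(1,1)
step 6 (B CAS): counter=5 r=(0,4) succ=(0,2) retry=(1,1)

counter=5 r=(0,4) succ=(0,2) retry=(1,1)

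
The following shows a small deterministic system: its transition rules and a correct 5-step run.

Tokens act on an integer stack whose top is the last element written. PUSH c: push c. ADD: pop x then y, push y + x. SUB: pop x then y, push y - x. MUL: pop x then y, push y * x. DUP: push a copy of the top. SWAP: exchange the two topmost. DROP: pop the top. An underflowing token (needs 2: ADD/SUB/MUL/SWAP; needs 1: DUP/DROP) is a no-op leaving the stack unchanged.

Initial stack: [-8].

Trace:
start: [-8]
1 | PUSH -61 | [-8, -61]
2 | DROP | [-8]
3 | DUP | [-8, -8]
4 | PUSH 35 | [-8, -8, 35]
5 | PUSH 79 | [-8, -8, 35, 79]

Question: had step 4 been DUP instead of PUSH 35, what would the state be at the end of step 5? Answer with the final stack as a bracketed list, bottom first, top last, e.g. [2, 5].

[-8, -8, -8, 79]

(re-executing from step 4 with the substitution; state before step 4: [-8, -8])
4 | DUP | [-8, -8, -8]
5 | PUSH 79 | [-8, -8, -8, 79]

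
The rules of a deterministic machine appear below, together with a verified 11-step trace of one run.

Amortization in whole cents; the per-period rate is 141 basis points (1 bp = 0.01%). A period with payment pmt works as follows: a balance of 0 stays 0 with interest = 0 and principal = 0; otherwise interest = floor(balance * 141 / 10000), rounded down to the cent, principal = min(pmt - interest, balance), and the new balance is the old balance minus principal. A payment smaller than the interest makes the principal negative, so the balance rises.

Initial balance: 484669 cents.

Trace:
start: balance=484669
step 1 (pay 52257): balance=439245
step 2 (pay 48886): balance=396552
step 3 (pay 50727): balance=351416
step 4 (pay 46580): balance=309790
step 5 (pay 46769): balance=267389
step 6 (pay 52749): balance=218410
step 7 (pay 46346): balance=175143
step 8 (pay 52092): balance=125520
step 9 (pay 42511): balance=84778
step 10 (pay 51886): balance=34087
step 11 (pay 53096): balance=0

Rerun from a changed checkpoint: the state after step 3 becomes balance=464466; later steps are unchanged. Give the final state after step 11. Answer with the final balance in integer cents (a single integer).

107920

state after step 3 := balance=464466
step 4 (pay 46580): balance=424434
step 5 (pay 46769): balance=383649
step 6 (pay 52749): balance=336309
step 7 (pay 46346): balance=294704
step 8 (pay 52092): balance=246767
step 9 (pay 42511): balance=207735
step 10 (pay 51886): balance=158778
step 11 (pay 53096): balance=107920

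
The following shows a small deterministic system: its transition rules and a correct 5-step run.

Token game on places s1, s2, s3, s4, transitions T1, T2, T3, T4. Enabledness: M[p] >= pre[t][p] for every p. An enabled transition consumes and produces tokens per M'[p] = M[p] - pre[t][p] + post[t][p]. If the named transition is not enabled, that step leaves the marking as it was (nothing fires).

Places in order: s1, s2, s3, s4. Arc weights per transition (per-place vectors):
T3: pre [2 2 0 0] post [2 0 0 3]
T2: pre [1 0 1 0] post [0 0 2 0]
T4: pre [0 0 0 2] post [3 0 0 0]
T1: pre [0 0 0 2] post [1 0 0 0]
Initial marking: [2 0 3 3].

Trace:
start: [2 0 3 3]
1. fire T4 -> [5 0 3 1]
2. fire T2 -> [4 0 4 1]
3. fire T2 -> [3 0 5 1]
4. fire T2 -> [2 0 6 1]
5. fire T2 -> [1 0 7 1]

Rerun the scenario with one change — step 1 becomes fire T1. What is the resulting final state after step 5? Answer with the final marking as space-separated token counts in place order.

0 0 6 1

(re-executing from step 1 with the substitution; state before step 1: [2 0 3 3])
1. fire T1 -> [3 0 3 1]
2. fire T2 -> [2 0 4 1]
3. fire T2 -> [1 0 5 1]
4. fire T2 -> [0 0 6 1]
5. fire T2 -> [0 0 6 1]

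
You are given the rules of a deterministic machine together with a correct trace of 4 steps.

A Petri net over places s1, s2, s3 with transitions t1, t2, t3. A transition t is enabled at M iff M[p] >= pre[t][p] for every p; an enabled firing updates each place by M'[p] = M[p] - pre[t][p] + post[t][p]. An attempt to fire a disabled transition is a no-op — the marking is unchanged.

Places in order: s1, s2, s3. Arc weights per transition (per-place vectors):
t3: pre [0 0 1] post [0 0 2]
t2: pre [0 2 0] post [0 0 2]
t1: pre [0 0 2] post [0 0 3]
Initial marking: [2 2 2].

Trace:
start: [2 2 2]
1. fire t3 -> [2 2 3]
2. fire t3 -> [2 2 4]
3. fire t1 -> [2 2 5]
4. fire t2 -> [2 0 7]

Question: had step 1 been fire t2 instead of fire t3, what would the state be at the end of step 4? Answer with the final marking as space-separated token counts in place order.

(re-executing from step 1 with the substitution; state before step 1: [2 2 2])
1. fire t2 -> [2 0 4]
2. fire t3 -> [2 0 5]
3. fire t1 -> [2 0 6]
4. fire t2 -> [2 0 6]

2 0 6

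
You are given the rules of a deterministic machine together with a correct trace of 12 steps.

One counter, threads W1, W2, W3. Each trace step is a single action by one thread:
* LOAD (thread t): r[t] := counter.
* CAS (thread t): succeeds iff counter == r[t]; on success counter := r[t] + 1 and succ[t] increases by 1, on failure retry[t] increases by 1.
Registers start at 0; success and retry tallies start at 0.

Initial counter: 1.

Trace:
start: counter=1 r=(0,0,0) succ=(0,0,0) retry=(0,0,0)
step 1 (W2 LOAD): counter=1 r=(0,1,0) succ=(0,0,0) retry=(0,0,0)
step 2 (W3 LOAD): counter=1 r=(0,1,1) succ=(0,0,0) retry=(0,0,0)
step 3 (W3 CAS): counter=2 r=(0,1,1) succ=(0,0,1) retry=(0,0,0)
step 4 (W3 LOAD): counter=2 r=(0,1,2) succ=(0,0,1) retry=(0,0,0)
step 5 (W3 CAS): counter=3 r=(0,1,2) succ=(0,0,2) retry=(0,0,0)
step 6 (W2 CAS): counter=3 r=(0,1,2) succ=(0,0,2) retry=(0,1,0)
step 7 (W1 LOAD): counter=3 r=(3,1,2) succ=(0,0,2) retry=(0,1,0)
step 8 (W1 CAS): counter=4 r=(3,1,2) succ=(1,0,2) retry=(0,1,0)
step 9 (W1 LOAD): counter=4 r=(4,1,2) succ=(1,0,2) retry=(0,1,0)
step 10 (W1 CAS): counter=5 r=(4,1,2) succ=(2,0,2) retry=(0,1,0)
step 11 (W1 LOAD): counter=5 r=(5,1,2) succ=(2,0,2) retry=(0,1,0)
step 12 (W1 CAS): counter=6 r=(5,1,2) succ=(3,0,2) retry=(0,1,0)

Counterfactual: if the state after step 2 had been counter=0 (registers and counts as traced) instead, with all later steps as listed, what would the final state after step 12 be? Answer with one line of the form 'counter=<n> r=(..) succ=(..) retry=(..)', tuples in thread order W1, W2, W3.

state after step 2 := counter=0 r=(0,1,1) succ=(0,0,0) retry=(0,0,0)
step 3 (W3 CAS): counter=0 r=(0,1,1) succ=(0,0,0) retry=(0,0,1)
step 4 (W3 LOAD): counter=0 r=(0,1,0) succ=(0,0,0) retry=(0,0,1)
step 5 (W3 CAS): counter=1 r=(0,1,0) succ=(0,0,1) retry=(0,0,1)
step 6 (W2 CAS): counter=2 r=(0,1,0) succ=(0,1,1) retry=(0,0,1)
step 7 (W1 LOAD): counter=2 r=(2,1,0) succ=(0,1,1) retry=(0,0,1)
step 8 (W1 CAS): counter=3 r=(2,1,0) succ=(1,1,1) retry=(0,0,1)
step 9 (W1 LOAD): counter=3 r=(3,1,0) succ=(1,1,1) retry=(0,0,1)
step 10 (W1 CAS): counter=4 r=(3,1,0) succ=(2,1,1) retry=(0,0,1)
step 11 (W1 LOAD): counter=4 r=(4,1,0) succ=(2,1,1) retry=(0,0,1)
step 12 (W1 CAS): counter=5 r=(4,1,0) succ=(3,1,1) retry=(0,0,1)

counter=5 r=(4,1,0) succ=(3,1,1) retry=(0,0,1)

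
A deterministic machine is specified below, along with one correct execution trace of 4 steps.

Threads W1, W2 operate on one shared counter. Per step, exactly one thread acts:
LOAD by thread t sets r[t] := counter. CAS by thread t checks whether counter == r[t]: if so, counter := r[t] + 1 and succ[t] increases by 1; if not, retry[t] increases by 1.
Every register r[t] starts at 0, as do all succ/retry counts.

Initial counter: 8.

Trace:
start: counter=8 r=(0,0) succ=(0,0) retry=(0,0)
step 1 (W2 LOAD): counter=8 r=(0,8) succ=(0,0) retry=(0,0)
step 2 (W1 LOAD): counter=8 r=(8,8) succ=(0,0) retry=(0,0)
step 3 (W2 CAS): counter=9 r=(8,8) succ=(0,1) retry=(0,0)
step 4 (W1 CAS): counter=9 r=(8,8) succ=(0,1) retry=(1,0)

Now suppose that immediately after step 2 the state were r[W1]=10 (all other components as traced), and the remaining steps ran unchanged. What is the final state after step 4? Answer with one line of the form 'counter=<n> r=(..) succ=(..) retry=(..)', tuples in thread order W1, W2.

counter=9 r=(10,8) succ=(0,1) retry=(1,0)

state after step 2 := counter=8 r=(10,8) succ=(0,0) retry=(0,0)
step 3 (W2 CAS): counter=9 r=(10,8) succ=(0,1) retry=(0,0)
step 4 (W1 CAS): counter=9 r=(10,8) succ=(0,1) retry=(1,0)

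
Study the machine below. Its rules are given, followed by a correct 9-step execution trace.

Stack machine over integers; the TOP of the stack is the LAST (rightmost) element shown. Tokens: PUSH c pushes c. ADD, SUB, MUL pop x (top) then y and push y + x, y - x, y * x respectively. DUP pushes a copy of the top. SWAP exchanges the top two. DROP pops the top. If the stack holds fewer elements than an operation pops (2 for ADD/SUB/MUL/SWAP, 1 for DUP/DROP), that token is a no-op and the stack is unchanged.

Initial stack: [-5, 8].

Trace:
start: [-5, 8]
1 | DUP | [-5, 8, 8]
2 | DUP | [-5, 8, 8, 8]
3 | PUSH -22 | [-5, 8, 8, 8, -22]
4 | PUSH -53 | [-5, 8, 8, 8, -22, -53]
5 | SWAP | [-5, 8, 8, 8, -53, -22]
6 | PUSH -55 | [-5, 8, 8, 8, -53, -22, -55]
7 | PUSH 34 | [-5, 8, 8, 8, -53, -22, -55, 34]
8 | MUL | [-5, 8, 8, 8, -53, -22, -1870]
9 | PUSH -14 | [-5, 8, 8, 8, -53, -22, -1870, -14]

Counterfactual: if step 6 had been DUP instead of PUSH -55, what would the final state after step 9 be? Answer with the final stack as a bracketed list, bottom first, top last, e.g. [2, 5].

[-5, 8, 8, 8, -53, -22, -748, -14]

(re-executing from step 6 with the substitution; state before step 6: [-5, 8, 8, 8, -53, -22])
6 | DUP | [-5, 8, 8, 8, -53, -22, -22]
7 | PUSH 34 | [-5, 8, 8, 8, -53, -22, -22, 34]
8 | MUL | [-5, 8, 8, 8, -53, -22, -748]
9 | PUSH -14 | [-5, 8, 8, 8, -53, -22, -748, -14]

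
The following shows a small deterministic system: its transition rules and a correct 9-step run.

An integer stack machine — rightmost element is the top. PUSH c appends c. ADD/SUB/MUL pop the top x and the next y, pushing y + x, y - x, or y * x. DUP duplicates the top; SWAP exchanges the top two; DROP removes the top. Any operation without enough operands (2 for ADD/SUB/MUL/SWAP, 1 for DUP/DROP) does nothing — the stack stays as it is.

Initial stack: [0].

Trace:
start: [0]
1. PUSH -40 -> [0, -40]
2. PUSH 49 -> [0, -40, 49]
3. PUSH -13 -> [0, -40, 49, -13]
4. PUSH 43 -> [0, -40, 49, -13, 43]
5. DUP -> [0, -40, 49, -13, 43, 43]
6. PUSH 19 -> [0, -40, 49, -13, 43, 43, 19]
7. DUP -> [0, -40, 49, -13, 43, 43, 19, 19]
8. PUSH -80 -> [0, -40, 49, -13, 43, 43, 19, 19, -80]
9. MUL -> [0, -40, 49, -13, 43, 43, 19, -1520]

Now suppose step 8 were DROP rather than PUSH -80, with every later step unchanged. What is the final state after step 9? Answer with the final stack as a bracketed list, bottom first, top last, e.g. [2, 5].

[0, -40, 49, -13, 43, 817]

(re-executing from step 8 with the substitution; state before step 8: [0, -40, 49, -13, 43, 43, 19, 19])
8. DROP -> [0, -40, 49, -13, 43, 43, 19]
9. MUL -> [0, -40, 49, -13, 43, 817]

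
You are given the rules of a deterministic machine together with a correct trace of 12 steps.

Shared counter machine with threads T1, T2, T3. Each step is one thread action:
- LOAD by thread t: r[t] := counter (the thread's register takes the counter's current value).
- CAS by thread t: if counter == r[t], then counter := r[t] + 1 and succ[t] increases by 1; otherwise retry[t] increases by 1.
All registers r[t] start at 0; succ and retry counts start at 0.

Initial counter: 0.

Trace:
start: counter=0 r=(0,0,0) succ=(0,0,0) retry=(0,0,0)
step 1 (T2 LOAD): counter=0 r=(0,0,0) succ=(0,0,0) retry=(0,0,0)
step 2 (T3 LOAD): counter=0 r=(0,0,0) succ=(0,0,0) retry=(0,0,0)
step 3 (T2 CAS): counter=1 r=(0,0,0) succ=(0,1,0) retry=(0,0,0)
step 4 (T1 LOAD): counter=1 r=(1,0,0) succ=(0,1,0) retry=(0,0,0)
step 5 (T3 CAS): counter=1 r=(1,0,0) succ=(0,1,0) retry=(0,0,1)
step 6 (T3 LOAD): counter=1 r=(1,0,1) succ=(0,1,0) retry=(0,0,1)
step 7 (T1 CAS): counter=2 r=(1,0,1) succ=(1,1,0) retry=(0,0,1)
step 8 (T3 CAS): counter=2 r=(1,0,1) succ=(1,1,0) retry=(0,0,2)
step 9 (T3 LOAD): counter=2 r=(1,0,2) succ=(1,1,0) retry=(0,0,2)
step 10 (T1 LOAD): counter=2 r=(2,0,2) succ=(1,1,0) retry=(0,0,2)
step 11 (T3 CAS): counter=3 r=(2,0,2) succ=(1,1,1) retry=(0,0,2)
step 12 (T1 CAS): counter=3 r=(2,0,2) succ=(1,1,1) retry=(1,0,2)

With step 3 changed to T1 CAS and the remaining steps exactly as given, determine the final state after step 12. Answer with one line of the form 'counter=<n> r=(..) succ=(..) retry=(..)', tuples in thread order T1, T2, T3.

(re-executing from step 3 with the substitution; state before step 3: counter=0 r=(0,0,0) succ=(0,0,0) retry=(0,0,0))
step 3 (T1 CAS): counter=1 r=(0,0,0) succ=(1,0,0) retry=(0,0,0)
step 4 (T1 LOAD): counter=1 r=(1,0,0) succ=(1,0,0) retry=(0,0,0)
step 5 (T3 CAS): counter=1 r=(1,0,0) succ=(1,0,0) retry=(0,0,1)
step 6 (T3 LOAD): counter=1 r=(1,0,1) succ=(1,0,0) retry=(0,0,1)
step 7 (T1 CAS): counter=2 r=(1,0,1) succ=(2,0,0) retry=(0,0,1)
step 8 (T3 CAS): counter=2 r=(1,0,1) succ=(2,0,0) retry=(0,0,2)
step 9 (T3 LOAD): counter=2 r=(1,0,2) succ=(2,0,0) retry=(0,0,2)
step 10 (T1 LOAD): counter=2 r=(2,0,2) succ=(2,0,0) retry=(0,0,2)
step 11 (T3 CAS): counter=3 r=(2,0,2) succ=(2,0,1) retry=(0,0,2)
step 12 (T1 CAS): counter=3 r=(2,0,2) succ=(2,0,1) retry=(1,0,2)

counter=3 r=(2,0,2) succ=(2,0,1) retry=(1,0,2)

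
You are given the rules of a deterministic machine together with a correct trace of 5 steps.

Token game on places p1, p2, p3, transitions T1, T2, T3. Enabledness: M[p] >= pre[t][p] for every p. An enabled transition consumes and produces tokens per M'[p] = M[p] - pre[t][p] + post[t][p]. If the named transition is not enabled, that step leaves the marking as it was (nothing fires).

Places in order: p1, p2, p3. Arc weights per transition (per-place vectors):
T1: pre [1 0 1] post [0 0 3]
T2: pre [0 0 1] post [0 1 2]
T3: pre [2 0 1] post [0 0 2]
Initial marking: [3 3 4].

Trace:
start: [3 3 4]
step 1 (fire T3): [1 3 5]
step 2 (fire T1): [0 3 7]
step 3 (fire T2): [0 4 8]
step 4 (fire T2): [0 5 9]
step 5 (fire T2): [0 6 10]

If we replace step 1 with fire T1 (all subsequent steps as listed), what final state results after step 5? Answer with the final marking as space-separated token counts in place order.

1 6 11

(re-executing from step 1 with the substitution; state before step 1: [3 3 4])
step 1 (fire T1): [2 3 6]
step 2 (fire T1): [1 3 8]
step 3 (fire T2): [1 4 9]
step 4 (fire T2): [1 5 10]
step 5 (fire T2): [1 6 11]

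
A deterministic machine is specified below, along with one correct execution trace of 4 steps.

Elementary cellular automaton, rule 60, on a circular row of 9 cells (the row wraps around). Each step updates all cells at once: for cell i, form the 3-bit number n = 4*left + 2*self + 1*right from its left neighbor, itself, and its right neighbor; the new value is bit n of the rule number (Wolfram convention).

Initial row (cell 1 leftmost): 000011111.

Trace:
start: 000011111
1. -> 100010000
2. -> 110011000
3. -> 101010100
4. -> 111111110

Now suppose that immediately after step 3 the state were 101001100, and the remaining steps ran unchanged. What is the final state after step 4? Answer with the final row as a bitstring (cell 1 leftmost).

111101010

state after step 3 := 101001100
4. -> 111101010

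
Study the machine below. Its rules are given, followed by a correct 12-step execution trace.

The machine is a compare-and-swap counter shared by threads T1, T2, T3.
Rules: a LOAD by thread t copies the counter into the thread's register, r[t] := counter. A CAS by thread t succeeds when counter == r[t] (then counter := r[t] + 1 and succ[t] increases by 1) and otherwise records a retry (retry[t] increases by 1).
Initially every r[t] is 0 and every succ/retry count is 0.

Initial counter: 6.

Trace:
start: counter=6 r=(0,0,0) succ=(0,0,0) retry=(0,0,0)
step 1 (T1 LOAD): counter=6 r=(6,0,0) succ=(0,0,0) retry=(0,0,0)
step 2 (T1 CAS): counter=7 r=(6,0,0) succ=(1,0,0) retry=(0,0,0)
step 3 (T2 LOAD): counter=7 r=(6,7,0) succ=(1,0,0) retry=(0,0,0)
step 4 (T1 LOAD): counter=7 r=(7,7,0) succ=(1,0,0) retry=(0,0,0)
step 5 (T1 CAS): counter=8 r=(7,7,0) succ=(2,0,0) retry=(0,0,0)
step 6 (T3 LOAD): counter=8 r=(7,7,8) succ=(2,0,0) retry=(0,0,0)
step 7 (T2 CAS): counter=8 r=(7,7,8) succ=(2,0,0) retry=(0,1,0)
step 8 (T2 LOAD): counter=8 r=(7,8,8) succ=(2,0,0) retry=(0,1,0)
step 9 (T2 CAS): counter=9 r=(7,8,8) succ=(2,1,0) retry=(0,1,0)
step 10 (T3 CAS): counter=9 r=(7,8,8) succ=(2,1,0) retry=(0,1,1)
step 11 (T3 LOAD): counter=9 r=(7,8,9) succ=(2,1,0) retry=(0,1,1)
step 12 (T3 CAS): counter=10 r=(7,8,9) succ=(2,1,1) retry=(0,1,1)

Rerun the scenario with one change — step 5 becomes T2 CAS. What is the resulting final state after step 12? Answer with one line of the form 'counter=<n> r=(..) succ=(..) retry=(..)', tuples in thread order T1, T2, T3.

counter=10 r=(7,8,9) succ=(1,2,1) retry=(0,1,1)

(re-executing from step 5 with the substitution; state before step 5: counter=7 r=(7,7,0) succ=(1,0,0) retry=(0,0,0))
step 5 (T2 CAS): counter=8 r=(7,7,0) succ=(1,1,0) retry=(0,0,0)
step 6 (T3 LOAD): counter=8 r=(7,7,8) succ=(1,1,0) retry=(0,0,0)
step 7 (T2 CAS): counter=8 r=(7,7,8) succ=(1,1,0) retry=(0,1,0)
step 8 (T2 LOAD): counter=8 r=(7,8,8) succ=(1,1,0) retry=(0,1,0)
step 9 (T2 CAS): counter=9 r=(7,8,8) succ=(1,2,0) retry=(0,1,0)
step 10 (T3 CAS): counter=9 r=(7,8,8) succ=(1,2,0) retry=(0,1,1)
step 11 (T3 LOAD): counter=9 r=(7,8,9) succ=(1,2,0) retry=(0,1,1)
step 12 (T3 CAS): counter=10 r=(7,8,9) succ=(1,2,1) retry=(0,1,1)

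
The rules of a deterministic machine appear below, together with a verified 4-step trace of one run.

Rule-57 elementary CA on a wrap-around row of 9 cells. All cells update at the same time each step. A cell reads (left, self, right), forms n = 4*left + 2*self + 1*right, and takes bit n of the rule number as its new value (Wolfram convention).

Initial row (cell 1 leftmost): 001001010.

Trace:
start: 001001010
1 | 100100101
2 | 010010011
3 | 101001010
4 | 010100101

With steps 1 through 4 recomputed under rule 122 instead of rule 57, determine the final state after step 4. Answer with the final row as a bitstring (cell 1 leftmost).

(re-executing steps 1..4 under rule 122; state before step 1: 001001010)
1 | 010110101
2 | 101111010
3 | 011001101
4 | 111111110

111111110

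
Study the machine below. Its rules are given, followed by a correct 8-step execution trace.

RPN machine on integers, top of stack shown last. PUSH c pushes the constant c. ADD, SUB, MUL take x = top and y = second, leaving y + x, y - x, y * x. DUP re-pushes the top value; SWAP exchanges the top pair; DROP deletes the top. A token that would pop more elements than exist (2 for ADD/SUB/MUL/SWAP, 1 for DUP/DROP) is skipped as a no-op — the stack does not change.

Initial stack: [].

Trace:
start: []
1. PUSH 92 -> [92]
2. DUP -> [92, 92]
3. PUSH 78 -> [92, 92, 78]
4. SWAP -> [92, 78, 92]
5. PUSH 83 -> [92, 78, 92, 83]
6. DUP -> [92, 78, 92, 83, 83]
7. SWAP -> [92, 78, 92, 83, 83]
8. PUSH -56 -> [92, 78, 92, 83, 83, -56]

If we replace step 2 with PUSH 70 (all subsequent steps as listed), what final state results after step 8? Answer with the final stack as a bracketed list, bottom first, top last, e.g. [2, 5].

[92, 78, 70, 83, 83, -56]

(re-executing from step 2 with the substitution; state before step 2: [92])
2. PUSH 70 -> [92, 70]
3. PUSH 78 -> [92, 70, 78]
4. SWAP -> [92, 78, 70]
5. PUSH 83 -> [92, 78, 70, 83]
6. DUP -> [92, 78, 70, 83, 83]
7. SWAP -> [92, 78, 70, 83, 83]
8. PUSH -56 -> [92, 78, 70, 83, 83, -56]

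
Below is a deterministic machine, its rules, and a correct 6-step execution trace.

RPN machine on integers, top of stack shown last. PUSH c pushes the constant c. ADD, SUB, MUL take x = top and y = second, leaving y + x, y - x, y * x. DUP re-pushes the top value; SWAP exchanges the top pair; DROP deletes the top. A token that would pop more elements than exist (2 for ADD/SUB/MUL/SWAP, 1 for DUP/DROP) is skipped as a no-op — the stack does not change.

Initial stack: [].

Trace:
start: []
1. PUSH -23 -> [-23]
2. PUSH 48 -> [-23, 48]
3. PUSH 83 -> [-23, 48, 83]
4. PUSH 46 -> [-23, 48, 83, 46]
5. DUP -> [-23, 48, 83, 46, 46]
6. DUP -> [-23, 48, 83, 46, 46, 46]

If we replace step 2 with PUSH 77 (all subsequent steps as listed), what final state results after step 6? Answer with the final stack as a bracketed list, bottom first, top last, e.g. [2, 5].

(re-executing from step 2 with the substitution; state before step 2: [-23])
2. PUSH 77 -> [-23, 77]
3. PUSH 83 -> [-23, 77, 83]
4. PUSH 46 -> [-23, 77, 83, 46]
5. DUP -> [-23, 77, 83, 46, 46]
6. DUP -> [-23, 77, 83, 46, 46, 46]

[-23, 77, 83, 46, 46, 46]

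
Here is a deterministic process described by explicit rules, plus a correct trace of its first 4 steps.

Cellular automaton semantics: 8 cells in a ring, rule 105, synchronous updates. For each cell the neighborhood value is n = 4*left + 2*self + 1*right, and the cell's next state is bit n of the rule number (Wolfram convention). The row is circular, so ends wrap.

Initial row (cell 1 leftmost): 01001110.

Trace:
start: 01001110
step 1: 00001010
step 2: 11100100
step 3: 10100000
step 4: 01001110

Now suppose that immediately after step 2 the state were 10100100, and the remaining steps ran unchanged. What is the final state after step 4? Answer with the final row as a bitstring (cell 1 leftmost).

state after step 2 := 10100100
step 3: 01000000
step 4: 00011111

00011111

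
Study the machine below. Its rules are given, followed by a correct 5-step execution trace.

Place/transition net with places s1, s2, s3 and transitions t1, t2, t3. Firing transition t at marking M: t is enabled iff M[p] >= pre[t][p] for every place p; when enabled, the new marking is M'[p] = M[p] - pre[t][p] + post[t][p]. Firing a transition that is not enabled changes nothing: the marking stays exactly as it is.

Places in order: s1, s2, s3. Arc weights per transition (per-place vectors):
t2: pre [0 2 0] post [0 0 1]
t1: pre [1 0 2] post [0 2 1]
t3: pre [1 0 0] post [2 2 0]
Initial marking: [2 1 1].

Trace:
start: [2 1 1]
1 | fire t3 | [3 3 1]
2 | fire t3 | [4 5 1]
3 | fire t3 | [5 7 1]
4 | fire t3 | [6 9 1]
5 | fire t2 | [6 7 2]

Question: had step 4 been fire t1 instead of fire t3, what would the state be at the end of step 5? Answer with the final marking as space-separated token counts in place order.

(re-executing from step 4 with the substitution; state before step 4: [5 7 1])
4 | fire t1 | [5 7 1]
5 | fire t2 | [5 5 2]

5 5 2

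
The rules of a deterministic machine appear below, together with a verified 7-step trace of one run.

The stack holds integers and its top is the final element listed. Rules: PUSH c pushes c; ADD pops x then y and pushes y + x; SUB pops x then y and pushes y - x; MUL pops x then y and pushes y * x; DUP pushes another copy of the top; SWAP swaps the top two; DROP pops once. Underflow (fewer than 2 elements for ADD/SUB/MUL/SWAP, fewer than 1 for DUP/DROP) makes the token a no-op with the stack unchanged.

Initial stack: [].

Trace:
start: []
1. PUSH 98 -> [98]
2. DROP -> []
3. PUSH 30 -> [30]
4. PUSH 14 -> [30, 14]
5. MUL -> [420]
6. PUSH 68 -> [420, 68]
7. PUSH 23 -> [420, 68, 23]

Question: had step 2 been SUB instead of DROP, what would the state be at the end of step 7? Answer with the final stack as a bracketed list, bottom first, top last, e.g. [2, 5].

[98, 420, 68, 23]

(re-executing from step 2 with the substitution; state before step 2: [98])
2. SUB -> [98]
3. PUSH 30 -> [98, 30]
4. PUSH 14 -> [98, 30, 14]
5. MUL -> [98, 420]
6. PUSH 68 -> [98, 420, 68]
7. PUSH 23 -> [98, 420, 68, 23]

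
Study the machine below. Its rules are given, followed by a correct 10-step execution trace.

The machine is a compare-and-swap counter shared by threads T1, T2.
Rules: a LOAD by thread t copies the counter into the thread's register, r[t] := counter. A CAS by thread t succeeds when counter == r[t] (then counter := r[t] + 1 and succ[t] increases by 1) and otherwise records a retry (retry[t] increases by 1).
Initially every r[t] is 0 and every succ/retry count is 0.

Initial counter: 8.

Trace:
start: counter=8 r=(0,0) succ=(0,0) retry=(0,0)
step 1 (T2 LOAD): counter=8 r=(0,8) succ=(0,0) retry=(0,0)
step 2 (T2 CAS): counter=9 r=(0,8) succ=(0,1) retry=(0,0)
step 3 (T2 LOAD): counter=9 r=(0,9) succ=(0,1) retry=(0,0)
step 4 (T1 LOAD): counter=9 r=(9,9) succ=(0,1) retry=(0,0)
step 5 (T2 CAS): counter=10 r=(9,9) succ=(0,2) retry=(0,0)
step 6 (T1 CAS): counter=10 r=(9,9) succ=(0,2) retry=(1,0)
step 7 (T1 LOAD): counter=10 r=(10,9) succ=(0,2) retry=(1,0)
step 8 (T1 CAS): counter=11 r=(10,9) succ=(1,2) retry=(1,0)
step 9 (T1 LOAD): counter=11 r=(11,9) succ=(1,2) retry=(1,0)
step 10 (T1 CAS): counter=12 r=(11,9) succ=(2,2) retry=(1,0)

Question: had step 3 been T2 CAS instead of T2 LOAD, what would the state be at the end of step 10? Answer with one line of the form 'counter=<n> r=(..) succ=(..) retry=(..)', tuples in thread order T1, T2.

counter=12 r=(11,8) succ=(3,1) retry=(0,2)

(re-executing from step 3 with the substitution; state before step 3: counter=9 r=(0,8) succ=(0,1) retry=(0,0))
step 3 (T2 CAS): counter=9 r=(0,8) succ=(0,1) retry=(0,1)
step 4 (T1 LOAD): counter=9 r=(9,8) succ=(0,1) retry=(0,1)
step 5 (T2 CAS): counter=9 r=(9,8) succ=(0,1) retry=(0,2)
step 6 (T1 CAS): counter=10 r=(9,8) succ=(1,1) retry=(0,2)
step 7 (T1 LOAD): counter=10 r=(10,8) succ=(1,1) retry=(0,2)
step 8 (T1 CAS): counter=11 r=(10,8) succ=(2,1) retry=(0,2)
step 9 (T1 LOAD): counter=11 r=(11,8) succ=(2,1) retry=(0,2)
step 10 (T1 CAS): counter=12 r=(11,8) succ=(3,1) retry=(0,2)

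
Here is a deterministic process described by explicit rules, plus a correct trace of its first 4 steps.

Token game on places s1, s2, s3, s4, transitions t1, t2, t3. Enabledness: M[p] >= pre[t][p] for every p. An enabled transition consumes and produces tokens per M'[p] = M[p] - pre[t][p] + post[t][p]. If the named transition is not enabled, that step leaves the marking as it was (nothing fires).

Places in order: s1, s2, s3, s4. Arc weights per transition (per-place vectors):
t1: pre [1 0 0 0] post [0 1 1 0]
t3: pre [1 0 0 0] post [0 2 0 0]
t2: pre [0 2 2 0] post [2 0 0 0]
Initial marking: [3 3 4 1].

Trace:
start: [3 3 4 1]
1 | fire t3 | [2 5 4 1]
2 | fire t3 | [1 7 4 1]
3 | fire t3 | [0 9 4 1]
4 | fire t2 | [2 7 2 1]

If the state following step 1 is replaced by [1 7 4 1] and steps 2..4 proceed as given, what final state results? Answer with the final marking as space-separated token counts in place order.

2 7 2 1

state after step 1 := [1 7 4 1]
2 | fire t3 | [0 9 4 1]
3 | fire t3 | [0 9 4 1]
4 | fire t2 | [2 7 2 1]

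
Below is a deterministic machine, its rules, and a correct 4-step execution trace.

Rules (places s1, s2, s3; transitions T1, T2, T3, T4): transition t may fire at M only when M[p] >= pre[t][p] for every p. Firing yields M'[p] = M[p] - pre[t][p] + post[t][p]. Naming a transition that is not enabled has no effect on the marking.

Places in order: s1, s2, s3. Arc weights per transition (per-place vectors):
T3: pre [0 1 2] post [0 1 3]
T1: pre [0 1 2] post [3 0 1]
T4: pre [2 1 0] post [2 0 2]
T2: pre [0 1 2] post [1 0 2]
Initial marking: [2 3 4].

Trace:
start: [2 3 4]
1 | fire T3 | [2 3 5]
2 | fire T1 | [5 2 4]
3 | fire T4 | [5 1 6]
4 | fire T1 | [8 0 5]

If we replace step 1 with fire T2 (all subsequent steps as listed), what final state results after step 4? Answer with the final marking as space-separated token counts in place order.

(re-executing from step 1 with the substitution; state before step 1: [2 3 4])
1 | fire T2 | [3 2 4]
2 | fire T1 | [6 1 3]
3 | fire T4 | [6 0 5]
4 | fire T1 | [6 0 5]

6 0 5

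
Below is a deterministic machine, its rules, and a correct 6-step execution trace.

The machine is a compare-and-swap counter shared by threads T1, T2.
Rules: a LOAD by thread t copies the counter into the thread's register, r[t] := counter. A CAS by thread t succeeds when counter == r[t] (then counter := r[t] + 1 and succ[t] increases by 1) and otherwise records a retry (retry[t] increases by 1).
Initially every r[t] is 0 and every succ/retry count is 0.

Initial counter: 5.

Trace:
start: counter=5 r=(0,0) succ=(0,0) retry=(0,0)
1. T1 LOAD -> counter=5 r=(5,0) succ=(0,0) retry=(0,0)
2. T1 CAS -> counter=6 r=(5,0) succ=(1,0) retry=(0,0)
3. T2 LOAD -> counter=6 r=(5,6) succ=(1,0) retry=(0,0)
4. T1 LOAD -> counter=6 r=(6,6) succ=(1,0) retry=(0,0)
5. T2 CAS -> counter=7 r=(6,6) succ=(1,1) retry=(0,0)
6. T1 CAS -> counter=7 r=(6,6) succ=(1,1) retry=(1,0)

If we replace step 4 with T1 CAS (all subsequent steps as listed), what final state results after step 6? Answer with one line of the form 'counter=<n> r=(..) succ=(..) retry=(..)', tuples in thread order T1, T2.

(re-executing from step 4 with the substitution; state before step 4: counter=6 r=(5,6) succ=(1,0) retry=(0,0))
4. T1 CAS -> counter=6 r=(5,6) succ=(1,0) retry=(1,0)
5. T2 CAS -> counter=7 r=(5,6) succ=(1,1) retry=(1,0)
6. T1 CAS -> counter=7 r=(5,6) succ=(1,1) retry=(2,0)

counter=7 r=(5,6) succ=(1,1) retry=(2,0)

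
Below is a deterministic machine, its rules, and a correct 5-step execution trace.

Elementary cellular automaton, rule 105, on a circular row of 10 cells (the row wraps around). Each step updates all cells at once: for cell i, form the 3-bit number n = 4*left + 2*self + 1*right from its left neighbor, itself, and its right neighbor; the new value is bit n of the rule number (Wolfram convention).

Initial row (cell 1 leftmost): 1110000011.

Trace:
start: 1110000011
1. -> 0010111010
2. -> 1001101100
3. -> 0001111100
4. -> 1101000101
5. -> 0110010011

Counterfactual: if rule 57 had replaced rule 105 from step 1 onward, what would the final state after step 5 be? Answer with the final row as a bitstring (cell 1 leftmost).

0101010101

(re-executing steps 1..5 under rule 57; state before step 1: 1110000011)
1. -> 0001111010
2. -> 1101000101
3. -> 0010110011
4. -> 1001101010
5. -> 0101010101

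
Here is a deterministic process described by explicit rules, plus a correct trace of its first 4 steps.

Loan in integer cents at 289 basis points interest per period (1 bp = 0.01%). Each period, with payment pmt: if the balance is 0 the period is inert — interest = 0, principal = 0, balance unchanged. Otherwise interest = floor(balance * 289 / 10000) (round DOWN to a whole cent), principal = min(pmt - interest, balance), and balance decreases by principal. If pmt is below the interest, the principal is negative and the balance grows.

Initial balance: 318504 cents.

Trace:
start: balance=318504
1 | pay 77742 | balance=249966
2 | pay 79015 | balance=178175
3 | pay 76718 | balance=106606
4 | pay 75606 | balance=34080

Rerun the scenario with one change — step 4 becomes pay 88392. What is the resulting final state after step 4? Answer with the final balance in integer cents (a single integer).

(re-executing from step 4 with the substitution; state before step 4: balance=106606)
4 | pay 88392 | balance=21294

21294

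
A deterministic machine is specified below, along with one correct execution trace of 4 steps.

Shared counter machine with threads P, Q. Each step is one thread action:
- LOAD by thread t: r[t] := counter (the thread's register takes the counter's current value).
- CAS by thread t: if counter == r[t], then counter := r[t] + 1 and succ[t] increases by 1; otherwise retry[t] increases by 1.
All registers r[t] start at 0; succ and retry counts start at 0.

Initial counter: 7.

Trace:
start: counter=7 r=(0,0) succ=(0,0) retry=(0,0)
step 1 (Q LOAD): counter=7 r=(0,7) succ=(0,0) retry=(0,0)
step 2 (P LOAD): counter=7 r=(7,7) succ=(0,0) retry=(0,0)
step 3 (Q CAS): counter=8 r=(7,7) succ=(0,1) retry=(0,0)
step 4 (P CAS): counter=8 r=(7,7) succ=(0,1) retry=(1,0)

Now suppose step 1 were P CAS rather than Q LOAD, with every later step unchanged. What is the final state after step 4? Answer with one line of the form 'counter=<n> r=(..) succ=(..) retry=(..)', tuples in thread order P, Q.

(re-executing from step 1 with the substitution; state before step 1: counter=7 r=(0,0) succ=(0,0) retry=(0,0))
step 1 (P CAS): counter=7 r=(0,0) succ=(0,0) retry=(1,0)
step 2 (P LOAD): counter=7 r=(7,0) succ=(0,0) retry=(1,0)
step 3 (Q CAS): counter=7 r=(7,0) succ=(0,0) retry=(1,1)
step 4 (P CAS): counter=8 r=(7,0) succ=(1,0) retry=(1,1)

counter=8 r=(7,0) succ=(1,0) retry=(1,1)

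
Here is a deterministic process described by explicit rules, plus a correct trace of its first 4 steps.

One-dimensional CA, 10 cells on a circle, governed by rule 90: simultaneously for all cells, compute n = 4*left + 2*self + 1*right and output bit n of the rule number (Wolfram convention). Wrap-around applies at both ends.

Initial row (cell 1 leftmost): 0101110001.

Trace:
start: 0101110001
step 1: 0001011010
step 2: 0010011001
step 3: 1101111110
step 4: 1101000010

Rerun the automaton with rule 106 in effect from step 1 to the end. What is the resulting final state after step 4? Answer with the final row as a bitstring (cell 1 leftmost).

1101010101

(re-executing steps 1..4 under rule 106; state before step 1: 0101110001)
step 1: 1011010010
step 2: 0111100101
step 3: 1100101010
step 4: 1101010101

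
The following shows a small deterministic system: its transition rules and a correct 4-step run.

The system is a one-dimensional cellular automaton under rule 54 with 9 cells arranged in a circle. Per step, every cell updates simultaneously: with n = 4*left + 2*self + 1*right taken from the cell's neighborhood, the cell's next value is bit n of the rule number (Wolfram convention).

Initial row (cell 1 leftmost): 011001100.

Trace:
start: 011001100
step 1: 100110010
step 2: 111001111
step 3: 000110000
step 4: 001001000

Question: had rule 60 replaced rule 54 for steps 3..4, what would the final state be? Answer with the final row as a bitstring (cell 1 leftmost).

000111100

(re-executing steps 3..4 under rule 60; state before step 3: 111001111)
step 3: 000101000
step 4: 000111100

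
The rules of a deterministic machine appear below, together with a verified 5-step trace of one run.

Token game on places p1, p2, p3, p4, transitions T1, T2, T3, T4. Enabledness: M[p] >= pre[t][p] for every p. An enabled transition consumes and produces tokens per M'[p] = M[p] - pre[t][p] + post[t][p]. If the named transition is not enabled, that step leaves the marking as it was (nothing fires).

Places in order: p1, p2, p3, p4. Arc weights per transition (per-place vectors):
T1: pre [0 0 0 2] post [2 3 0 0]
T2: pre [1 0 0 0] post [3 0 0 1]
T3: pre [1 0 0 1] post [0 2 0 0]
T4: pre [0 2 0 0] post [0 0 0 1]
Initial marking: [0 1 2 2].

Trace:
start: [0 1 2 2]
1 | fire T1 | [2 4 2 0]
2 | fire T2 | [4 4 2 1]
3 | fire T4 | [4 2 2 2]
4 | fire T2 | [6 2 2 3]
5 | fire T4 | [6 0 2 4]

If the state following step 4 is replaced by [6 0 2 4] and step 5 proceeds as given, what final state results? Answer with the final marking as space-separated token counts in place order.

6 0 2 4

state after step 4 := [6 0 2 4]
5 | fire T4 | [6 0 2 4]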